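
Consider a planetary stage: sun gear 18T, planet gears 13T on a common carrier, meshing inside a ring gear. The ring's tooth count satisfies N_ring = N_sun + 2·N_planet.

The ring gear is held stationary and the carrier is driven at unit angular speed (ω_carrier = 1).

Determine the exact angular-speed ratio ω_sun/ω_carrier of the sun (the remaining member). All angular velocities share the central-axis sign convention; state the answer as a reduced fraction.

N_ring = 18 + 2·13 = 44
18(ω_s−ω_c) = −44(ω_r−ω_c),  ω_r=0, ω_c=1
ω_s = 1 − (44/18)(0−1) = 31/9
ω_s/ω_c = 31/9

31/9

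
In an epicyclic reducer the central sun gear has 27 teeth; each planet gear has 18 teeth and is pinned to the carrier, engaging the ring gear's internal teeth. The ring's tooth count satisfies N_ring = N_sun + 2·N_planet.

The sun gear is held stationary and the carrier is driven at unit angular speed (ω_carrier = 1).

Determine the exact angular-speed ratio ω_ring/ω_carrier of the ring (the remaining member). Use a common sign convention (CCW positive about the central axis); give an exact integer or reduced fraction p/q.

10/7

N_ring = 27 + 2·18 = 63
27(ω_s−ω_c) = −63(ω_r−ω_c),  ω_s=0, ω_c=1
ω_r = 1 − (27/63)(0−1) = 10/7
ω_r/ω_c = 10/7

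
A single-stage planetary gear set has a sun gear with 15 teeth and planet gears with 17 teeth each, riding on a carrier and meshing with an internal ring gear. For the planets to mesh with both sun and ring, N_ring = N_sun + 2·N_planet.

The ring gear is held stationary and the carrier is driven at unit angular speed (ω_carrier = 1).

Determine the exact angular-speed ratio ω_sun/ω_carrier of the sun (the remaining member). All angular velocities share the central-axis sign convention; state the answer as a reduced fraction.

64/15

N_ring = 15 + 2·17 = 49
15(ω_s−ω_c) = −49(ω_r−ω_c),  ω_r=0, ω_c=1
ω_s = 1 − (49/15)(0−1) = 64/15
ω_s/ω_c = 64/15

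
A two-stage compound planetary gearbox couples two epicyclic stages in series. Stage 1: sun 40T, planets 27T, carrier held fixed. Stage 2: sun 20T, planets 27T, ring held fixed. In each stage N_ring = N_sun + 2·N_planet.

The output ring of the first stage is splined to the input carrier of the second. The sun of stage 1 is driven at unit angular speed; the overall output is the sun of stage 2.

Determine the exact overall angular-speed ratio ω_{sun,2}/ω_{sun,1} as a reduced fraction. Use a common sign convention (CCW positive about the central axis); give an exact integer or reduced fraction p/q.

Stage 1: N_ring = 40 + 2·27 = 94
Stage 1: 40(ω_s−ω_c) = −94(ω_r−ω_c),  ω_c=0, ω_s=1
Stage 1: ω_r = 0 − (40/94)(1−0) = -20/47
  ⇒ ω_r¹/ω_s¹ = -20/47
Stage 2: N_ring = 20 + 2·27 = 74
Stage 2: 20(ω_s−ω_c) = −74(ω_r−ω_c),  ω_r=0, ω_c=1
Stage 2: ω_s = 1 − (74/20)(0−1) = 47/10
  ⇒ ω_s²/ω_c² = 47/10
Coupling ω_c² = ω_r¹ ⇒ overall = -20/47 × 47/10 = -2

-2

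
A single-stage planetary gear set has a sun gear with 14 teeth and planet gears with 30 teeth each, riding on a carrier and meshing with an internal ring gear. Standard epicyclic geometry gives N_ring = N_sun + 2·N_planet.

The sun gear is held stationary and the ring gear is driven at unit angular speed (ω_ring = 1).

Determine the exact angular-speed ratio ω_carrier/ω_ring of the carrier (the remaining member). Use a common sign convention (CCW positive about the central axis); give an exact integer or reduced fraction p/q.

37/44

N_ring = 14 + 2·30 = 74
14(ω_s−ω_c) = −74(ω_r−ω_c),  ω_s=0, ω_r=1
14(0−ω_c) = −74(1−ω_c)  ⇒  88ω_c = 74  ⇒  ω_c = 37/44
ω_c/ω_r = 37/44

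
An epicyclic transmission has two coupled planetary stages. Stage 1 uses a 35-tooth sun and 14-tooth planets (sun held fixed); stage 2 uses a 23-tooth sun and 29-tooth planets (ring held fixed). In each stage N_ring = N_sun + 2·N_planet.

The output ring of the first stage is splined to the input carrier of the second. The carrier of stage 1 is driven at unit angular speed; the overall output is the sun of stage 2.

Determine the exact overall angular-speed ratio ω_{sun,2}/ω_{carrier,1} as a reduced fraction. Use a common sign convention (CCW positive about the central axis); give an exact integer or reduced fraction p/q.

Stage 1: N_ring = 35 + 2·14 = 63
Stage 1: 35(ω_s−ω_c) = −63(ω_r−ω_c),  ω_s=0, ω_c=1
Stage 1: ω_r = 1 − (35/63)(0−1) = 14/9
  ⇒ ω_r¹/ω_c¹ = 14/9
Stage 2: N_ring = 23 + 2·29 = 81
Stage 2: 23(ω_s−ω_c) = −81(ω_r−ω_c),  ω_r=0, ω_c=1
Stage 2: ω_s = 1 − (81/23)(0−1) = 104/23
  ⇒ ω_s²/ω_c² = 104/23
Coupling ω_c² = ω_r¹ ⇒ overall = 14/9 × 104/23 = 1456/207

1456/207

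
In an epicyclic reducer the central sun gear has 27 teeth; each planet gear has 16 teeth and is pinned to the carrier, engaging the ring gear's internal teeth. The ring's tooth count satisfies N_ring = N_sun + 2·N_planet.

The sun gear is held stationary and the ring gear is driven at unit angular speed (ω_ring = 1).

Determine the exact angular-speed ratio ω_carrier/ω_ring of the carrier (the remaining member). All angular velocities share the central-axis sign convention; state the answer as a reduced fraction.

N_ring = 27 + 2·16 = 59
27(ω_s−ω_c) = −59(ω_r−ω_c),  ω_s=0, ω_r=1
27(0−ω_c) = −59(1−ω_c)  ⇒  86ω_c = 59  ⇒  ω_c = 59/86
ω_c/ω_r = 59/86

59/86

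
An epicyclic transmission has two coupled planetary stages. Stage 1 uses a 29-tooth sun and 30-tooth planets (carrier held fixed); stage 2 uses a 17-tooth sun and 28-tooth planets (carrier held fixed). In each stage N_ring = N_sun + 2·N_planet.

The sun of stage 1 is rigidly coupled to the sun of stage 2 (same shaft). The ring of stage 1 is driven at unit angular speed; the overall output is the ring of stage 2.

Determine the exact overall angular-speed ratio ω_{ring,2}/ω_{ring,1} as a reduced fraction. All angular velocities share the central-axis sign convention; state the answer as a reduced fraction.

1513/2117

Stage 1: N_ring = 29 + 2·30 = 89
Stage 1: 29(ω_s−ω_c) = −89(ω_r−ω_c),  ω_c=0, ω_r=1
Stage 1: ω_s = 0 − (89/29)(1−0) = -89/29
  ⇒ ω_s¹/ω_r¹ = -89/29
Stage 2: N_ring = 17 + 2·28 = 73
Stage 2: 17(ω_s−ω_c) = −73(ω_r−ω_c),  ω_c=0, ω_s=1
Stage 2: ω_r = 0 − (17/73)(1−0) = -17/73
  ⇒ ω_r²/ω_s² = -17/73
Coupling ω_s² = ω_s¹ ⇒ overall = -89/29 × -17/73 = 1513/2117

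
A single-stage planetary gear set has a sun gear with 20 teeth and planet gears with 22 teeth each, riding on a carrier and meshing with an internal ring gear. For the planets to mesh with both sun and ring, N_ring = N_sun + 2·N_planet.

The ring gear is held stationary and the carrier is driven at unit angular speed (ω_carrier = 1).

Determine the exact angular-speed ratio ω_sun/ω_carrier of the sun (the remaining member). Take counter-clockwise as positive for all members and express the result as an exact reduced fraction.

21/5

N_ring = 20 + 2·22 = 64
20(ω_s−ω_c) = −64(ω_r−ω_c),  ω_r=0, ω_c=1
ω_s = 1 − (64/20)(0−1) = 21/5
ω_s/ω_c = 21/5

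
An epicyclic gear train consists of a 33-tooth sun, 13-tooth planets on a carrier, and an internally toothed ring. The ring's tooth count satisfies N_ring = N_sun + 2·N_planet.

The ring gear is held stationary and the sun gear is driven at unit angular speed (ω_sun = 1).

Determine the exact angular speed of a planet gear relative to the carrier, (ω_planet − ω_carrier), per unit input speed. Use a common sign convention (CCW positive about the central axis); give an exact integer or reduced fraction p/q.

-1947/1196

N_ring = 33 + 2·13 = 59
33(ω_s−ω_c) = −59(ω_r−ω_c),  ω_r=0, ω_s=1
33(1−ω_c) = −59(0−ω_c)  ⇒  92ω_c = 33  ⇒  ω_c = 33/92
sun–planet: 33·(1−33/92) = −13·(ω_p−ω_c)  ⇒  ω_p−ω_c = −(33/13)·(59/92) = -1947/1196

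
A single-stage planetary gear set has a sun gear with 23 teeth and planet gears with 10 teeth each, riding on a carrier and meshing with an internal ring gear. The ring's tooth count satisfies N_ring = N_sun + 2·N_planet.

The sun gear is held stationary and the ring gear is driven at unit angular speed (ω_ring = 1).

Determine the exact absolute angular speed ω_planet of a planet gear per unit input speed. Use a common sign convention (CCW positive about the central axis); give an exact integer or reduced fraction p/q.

N_ring = 23 + 2·10 = 43
23(ω_s−ω_c) = −43(ω_r−ω_c),  ω_s=0, ω_r=1
23(0−ω_c) = −43(1−ω_c)  ⇒  66ω_c = 43  ⇒  ω_c = 43/66
sun–planet: 23·(0−43/66) = −10·(ω_p−ω_c)  ⇒  ω_p−ω_c = −(23/10)·(-43/66) = 989/660
ω_p = 43/66 + 989/660 = 43/20

43/20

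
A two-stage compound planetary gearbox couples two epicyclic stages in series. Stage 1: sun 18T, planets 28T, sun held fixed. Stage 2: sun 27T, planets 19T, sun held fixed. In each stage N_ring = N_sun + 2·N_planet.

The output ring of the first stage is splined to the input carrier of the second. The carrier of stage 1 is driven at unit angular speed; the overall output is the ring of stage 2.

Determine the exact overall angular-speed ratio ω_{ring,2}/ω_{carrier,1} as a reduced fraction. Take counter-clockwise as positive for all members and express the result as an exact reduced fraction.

4232/2405

Stage 1: N_ring = 18 + 2·28 = 74
Stage 1: 18(ω_s−ω_c) = −74(ω_r−ω_c),  ω_s=0, ω_c=1
Stage 1: ω_r = 1 − (18/74)(0−1) = 46/37
  ⇒ ω_r¹/ω_c¹ = 46/37
Stage 2: N_ring = 27 + 2·19 = 65
Stage 2: 27(ω_s−ω_c) = −65(ω_r−ω_c),  ω_s=0, ω_c=1
Stage 2: ω_r = 1 − (27/65)(0−1) = 92/65
  ⇒ ω_r²/ω_c² = 92/65
Coupling ω_c² = ω_r¹ ⇒ overall = 46/37 × 92/65 = 4232/2405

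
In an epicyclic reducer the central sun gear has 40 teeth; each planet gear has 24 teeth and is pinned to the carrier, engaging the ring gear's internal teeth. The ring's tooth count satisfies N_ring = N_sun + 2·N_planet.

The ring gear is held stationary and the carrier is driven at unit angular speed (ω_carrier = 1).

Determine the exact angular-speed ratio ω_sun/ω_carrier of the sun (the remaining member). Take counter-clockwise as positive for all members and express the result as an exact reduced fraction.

N_ring = 40 + 2·24 = 88
40(ω_s−ω_c) = −88(ω_r−ω_c),  ω_r=0, ω_c=1
ω_s = 1 − (88/40)(0−1) = 16/5
ω_s/ω_c = 16/5

16/5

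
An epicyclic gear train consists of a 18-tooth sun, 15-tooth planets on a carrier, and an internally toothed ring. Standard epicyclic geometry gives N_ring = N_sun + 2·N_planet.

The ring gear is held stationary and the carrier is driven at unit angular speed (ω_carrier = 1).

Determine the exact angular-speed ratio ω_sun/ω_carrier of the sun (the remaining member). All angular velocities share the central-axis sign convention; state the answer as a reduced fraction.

N_ring = 18 + 2·15 = 48
18(ω_s−ω_c) = −48(ω_r−ω_c),  ω_r=0, ω_c=1
ω_s = 1 − (48/18)(0−1) = 11/3
ω_s/ω_c = 11/3

11/3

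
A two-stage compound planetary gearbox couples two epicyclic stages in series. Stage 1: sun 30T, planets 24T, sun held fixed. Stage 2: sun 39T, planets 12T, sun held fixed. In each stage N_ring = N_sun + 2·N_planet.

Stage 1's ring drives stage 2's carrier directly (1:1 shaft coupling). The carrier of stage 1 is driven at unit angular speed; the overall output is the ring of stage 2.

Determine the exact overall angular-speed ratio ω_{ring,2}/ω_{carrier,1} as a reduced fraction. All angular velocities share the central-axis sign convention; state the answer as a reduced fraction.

Stage 1: N_ring = 30 + 2·24 = 78
Stage 1: 30(ω_s−ω_c) = −78(ω_r−ω_c),  ω_s=0, ω_c=1
Stage 1: ω_r = 1 − (30/78)(0−1) = 18/13
  ⇒ ω_r¹/ω_c¹ = 18/13
Stage 2: N_ring = 39 + 2·12 = 63
Stage 2: 39(ω_s−ω_c) = −63(ω_r−ω_c),  ω_s=0, ω_c=1
Stage 2: ω_r = 1 − (39/63)(0−1) = 34/21
  ⇒ ω_r²/ω_c² = 34/21
Coupling ω_c² = ω_r¹ ⇒ overall = 18/13 × 34/21 = 204/91

204/91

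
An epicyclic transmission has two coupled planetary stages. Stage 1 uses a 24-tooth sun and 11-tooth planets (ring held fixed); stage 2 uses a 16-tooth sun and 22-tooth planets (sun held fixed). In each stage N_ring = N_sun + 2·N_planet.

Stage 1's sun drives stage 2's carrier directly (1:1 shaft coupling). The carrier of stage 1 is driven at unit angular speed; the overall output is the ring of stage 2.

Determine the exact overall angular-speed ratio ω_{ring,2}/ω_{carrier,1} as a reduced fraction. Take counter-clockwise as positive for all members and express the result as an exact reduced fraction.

Stage 1: N_ring = 24 + 2·11 = 46
Stage 1: 24(ω_s−ω_c) = −46(ω_r−ω_c),  ω_r=0, ω_c=1
Stage 1: ω_s = 1 − (46/24)(0−1) = 35/12
  ⇒ ω_s¹/ω_c¹ = 35/12
Stage 2: N_ring = 16 + 2·22 = 60
Stage 2: 16(ω_s−ω_c) = −60(ω_r−ω_c),  ω_s=0, ω_c=1
Stage 2: ω_r = 1 − (16/60)(0−1) = 19/15
  ⇒ ω_r²/ω_c² = 19/15
Coupling ω_c² = ω_s¹ ⇒ overall = 35/12 × 19/15 = 133/36

133/36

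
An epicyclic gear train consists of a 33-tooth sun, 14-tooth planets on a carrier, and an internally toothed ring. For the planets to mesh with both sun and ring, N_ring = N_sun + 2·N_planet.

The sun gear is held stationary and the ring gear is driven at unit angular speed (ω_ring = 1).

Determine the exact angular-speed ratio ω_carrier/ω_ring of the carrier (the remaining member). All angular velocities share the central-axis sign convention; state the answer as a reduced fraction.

N_ring = 33 + 2·14 = 61
33(ω_s−ω_c) = −61(ω_r−ω_c),  ω_s=0, ω_r=1
33(0−ω_c) = −61(1−ω_c)  ⇒  94ω_c = 61  ⇒  ω_c = 61/94
ω_c/ω_r = 61/94

61/94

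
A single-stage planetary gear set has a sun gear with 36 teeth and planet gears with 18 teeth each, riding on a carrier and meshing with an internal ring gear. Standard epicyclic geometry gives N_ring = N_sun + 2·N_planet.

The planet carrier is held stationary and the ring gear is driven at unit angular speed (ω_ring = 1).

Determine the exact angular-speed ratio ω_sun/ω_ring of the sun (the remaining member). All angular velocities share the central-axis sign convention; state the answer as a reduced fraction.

-2

N_ring = 36 + 2·18 = 72
36(ω_s−ω_c) = −72(ω_r−ω_c),  ω_c=0, ω_r=1
ω_s = 0 − (72/36)(1−0) = -2
ω_s/ω_r = -2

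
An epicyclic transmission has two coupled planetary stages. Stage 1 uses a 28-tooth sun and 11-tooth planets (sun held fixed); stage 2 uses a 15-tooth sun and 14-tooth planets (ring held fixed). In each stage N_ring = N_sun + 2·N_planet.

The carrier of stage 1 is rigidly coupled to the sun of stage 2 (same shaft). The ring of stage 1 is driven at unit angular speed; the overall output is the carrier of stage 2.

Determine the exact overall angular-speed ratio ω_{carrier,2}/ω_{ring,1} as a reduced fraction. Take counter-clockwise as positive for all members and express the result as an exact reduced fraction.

Stage 1: N_ring = 28 + 2·11 = 50
Stage 1: 28(ω_s−ω_c) = −50(ω_r−ω_c),  ω_s=0, ω_r=1
Stage 1: 28(0−ω_c) = −50(1−ω_c)  ⇒  78ω_c = 50  ⇒  ω_c = 25/39
  ⇒ ω_c¹/ω_r¹ = 25/39
Stage 2: N_ring = 15 + 2·14 = 43
Stage 2: 15(ω_s−ω_c) = −43(ω_r−ω_c),  ω_r=0, ω_s=1
Stage 2: 15(1−ω_c) = −43(0−ω_c)  ⇒  58ω_c = 15  ⇒  ω_c = 15/58
  ⇒ ω_c²/ω_s² = 15/58
Coupling ω_s² = ω_c¹ ⇒ overall = 25/39 × 15/58 = 125/754

125/754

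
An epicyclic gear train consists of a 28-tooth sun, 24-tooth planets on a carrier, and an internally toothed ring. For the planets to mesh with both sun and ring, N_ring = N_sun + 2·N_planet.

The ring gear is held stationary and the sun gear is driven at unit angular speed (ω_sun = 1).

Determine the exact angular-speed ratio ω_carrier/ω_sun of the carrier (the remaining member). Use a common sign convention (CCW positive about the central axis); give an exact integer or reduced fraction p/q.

N_ring = 28 + 2·24 = 76
28(ω_s−ω_c) = −76(ω_r−ω_c),  ω_r=0, ω_s=1
28(1−ω_c) = −76(0−ω_c)  ⇒  104ω_c = 28  ⇒  ω_c = 7/26
ω_c/ω_s = 7/26

7/26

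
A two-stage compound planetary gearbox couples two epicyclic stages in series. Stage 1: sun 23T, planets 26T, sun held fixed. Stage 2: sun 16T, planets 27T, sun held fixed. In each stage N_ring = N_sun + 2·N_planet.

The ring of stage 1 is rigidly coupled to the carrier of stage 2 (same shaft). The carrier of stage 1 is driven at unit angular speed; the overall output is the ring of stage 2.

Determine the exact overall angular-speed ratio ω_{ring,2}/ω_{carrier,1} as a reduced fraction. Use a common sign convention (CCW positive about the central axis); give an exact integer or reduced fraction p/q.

602/375

Stage 1: N_ring = 23 + 2·26 = 75
Stage 1: 23(ω_s−ω_c) = −75(ω_r−ω_c),  ω_s=0, ω_c=1
Stage 1: ω_r = 1 − (23/75)(0−1) = 98/75
  ⇒ ω_r¹/ω_c¹ = 98/75
Stage 2: N_ring = 16 + 2·27 = 70
Stage 2: 16(ω_s−ω_c) = −70(ω_r−ω_c),  ω_s=0, ω_c=1
Stage 2: ω_r = 1 − (16/70)(0−1) = 43/35
  ⇒ ω_r²/ω_c² = 43/35
Coupling ω_c² = ω_r¹ ⇒ overall = 98/75 × 43/35 = 602/375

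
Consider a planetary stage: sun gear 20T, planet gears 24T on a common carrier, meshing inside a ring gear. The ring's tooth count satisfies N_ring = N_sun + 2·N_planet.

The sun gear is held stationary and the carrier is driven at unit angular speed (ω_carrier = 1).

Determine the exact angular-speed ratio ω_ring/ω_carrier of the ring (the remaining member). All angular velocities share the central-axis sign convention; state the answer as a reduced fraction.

N_ring = 20 + 2·24 = 68
20(ω_s−ω_c) = −68(ω_r−ω_c),  ω_s=0, ω_c=1
ω_r = 1 − (20/68)(0−1) = 22/17
ω_r/ω_c = 22/17

22/17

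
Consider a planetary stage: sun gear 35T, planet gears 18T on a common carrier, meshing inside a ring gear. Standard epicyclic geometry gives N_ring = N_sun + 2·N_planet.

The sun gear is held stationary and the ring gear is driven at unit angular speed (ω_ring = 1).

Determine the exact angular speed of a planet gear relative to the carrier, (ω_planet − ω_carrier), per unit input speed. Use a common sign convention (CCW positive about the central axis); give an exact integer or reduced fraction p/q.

2485/1908

N_ring = 35 + 2·18 = 71
35(ω_s−ω_c) = −71(ω_r−ω_c),  ω_s=0, ω_r=1
35(0−ω_c) = −71(1−ω_c)  ⇒  106ω_c = 71  ⇒  ω_c = 71/106
sun–planet: 35·(0−71/106) = −18·(ω_p−ω_c)  ⇒  ω_p−ω_c = −(35/18)·(-71/106) = 2485/1908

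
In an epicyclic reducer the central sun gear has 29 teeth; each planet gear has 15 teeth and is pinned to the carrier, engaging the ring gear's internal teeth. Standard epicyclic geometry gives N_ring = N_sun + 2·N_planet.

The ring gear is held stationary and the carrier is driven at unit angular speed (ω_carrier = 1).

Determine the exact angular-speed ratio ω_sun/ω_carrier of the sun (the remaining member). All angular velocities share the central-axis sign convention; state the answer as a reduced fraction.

88/29

N_ring = 29 + 2·15 = 59
29(ω_s−ω_c) = −59(ω_r−ω_c),  ω_r=0, ω_c=1
ω_s = 1 − (59/29)(0−1) = 88/29
ω_s/ω_c = 88/29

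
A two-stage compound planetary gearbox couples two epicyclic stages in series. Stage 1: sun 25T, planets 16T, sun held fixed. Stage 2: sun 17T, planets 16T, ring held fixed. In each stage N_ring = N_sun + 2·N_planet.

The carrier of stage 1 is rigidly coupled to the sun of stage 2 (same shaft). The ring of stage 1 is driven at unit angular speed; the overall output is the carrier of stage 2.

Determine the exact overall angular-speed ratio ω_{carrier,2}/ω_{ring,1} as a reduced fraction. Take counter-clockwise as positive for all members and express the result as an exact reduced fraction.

Stage 1: N_ring = 25 + 2·16 = 57
Stage 1: 25(ω_s−ω_c) = −57(ω_r−ω_c),  ω_s=0, ω_r=1
Stage 1: 25(0−ω_c) = −57(1−ω_c)  ⇒  82ω_c = 57  ⇒  ω_c = 57/82
  ⇒ ω_c¹/ω_r¹ = 57/82
Stage 2: N_ring = 17 + 2·16 = 49
Stage 2: 17(ω_s−ω_c) = −49(ω_r−ω_c),  ω_r=0, ω_s=1
Stage 2: 17(1−ω_c) = −49(0−ω_c)  ⇒  66ω_c = 17  ⇒  ω_c = 17/66
  ⇒ ω_c²/ω_s² = 17/66
Coupling ω_s² = ω_c¹ ⇒ overall = 57/82 × 17/66 = 323/1804

323/1804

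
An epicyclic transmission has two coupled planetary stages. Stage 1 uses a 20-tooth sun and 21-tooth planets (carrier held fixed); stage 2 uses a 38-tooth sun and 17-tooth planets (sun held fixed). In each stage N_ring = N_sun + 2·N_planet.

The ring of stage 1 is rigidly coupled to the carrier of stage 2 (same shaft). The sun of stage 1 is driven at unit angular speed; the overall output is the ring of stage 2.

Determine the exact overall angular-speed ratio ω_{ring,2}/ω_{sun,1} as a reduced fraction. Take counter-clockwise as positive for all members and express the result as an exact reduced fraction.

Stage 1: N_ring = 20 + 2·21 = 62
Stage 1: 20(ω_s−ω_c) = −62(ω_r−ω_c),  ω_c=0, ω_s=1
Stage 1: ω_r = 0 − (20/62)(1−0) = -10/31
  ⇒ ω_r¹/ω_s¹ = -10/31
Stage 2: N_ring = 38 + 2·17 = 72
Stage 2: 38(ω_s−ω_c) = −72(ω_r−ω_c),  ω_s=0, ω_c=1
Stage 2: ω_r = 1 − (38/72)(0−1) = 55/36
  ⇒ ω_r²/ω_c² = 55/36
Coupling ω_c² = ω_r¹ ⇒ overall = -10/31 × 55/36 = -275/558

-275/558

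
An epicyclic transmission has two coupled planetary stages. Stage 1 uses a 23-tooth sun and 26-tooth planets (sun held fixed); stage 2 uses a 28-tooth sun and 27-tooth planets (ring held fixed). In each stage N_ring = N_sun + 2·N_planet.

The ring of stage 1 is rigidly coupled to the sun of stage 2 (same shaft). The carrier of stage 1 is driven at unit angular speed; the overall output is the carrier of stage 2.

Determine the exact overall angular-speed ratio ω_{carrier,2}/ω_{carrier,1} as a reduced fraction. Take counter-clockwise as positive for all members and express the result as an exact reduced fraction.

1372/4125

Stage 1: N_ring = 23 + 2·26 = 75
Stage 1: 23(ω_s−ω_c) = −75(ω_r−ω_c),  ω_s=0, ω_c=1
Stage 1: ω_r = 1 − (23/75)(0−1) = 98/75
  ⇒ ω_r¹/ω_c¹ = 98/75
Stage 2: N_ring = 28 + 2·27 = 82
Stage 2: 28(ω_s−ω_c) = −82(ω_r−ω_c),  ω_r=0, ω_s=1
Stage 2: 28(1−ω_c) = −82(0−ω_c)  ⇒  110ω_c = 28  ⇒  ω_c = 14/55
  ⇒ ω_c²/ω_s² = 14/55
Coupling ω_s² = ω_r¹ ⇒ overall = 98/75 × 14/55 = 1372/4125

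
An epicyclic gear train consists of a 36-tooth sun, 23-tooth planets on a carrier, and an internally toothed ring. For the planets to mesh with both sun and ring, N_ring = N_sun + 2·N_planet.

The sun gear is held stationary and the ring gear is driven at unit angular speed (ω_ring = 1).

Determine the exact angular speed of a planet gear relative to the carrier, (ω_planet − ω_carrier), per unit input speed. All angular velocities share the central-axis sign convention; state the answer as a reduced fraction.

1476/1357

N_ring = 36 + 2·23 = 82
36(ω_s−ω_c) = −82(ω_r−ω_c),  ω_s=0, ω_r=1
36(0−ω_c) = −82(1−ω_c)  ⇒  118ω_c = 82  ⇒  ω_c = 41/59
sun–planet: 36·(0−41/59) = −23·(ω_p−ω_c)  ⇒  ω_p−ω_c = −(36/23)·(-41/59) = 1476/1357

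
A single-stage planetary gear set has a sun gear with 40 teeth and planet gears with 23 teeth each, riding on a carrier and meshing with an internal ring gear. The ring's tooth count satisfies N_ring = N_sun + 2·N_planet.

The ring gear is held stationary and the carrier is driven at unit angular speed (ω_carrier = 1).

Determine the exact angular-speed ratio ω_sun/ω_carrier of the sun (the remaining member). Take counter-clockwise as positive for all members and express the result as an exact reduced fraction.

N_ring = 40 + 2·23 = 86
40(ω_s−ω_c) = −86(ω_r−ω_c),  ω_r=0, ω_c=1
ω_s = 1 − (86/40)(0−1) = 63/20
ω_s/ω_c = 63/20

63/20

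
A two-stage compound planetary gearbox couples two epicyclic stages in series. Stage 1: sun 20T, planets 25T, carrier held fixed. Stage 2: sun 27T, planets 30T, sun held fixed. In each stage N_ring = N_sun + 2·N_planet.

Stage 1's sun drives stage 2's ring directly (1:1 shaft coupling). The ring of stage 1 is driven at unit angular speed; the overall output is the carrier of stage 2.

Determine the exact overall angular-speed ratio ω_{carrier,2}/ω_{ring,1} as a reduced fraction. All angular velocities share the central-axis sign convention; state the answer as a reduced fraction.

-203/76

Stage 1: N_ring = 20 + 2·25 = 70
Stage 1: 20(ω_s−ω_c) = −70(ω_r−ω_c),  ω_c=0, ω_r=1
Stage 1: ω_s = 0 − (70/20)(1−0) = -7/2
  ⇒ ω_s¹/ω_r¹ = -7/2
Stage 2: N_ring = 27 + 2·30 = 87
Stage 2: 27(ω_s−ω_c) = −87(ω_r−ω_c),  ω_s=0, ω_r=1
Stage 2: 27(0−ω_c) = −87(1−ω_c)  ⇒  114ω_c = 87  ⇒  ω_c = 29/38
  ⇒ ω_c²/ω_r² = 29/38
Coupling ω_r² = ω_s¹ ⇒ overall = -7/2 × 29/38 = -203/76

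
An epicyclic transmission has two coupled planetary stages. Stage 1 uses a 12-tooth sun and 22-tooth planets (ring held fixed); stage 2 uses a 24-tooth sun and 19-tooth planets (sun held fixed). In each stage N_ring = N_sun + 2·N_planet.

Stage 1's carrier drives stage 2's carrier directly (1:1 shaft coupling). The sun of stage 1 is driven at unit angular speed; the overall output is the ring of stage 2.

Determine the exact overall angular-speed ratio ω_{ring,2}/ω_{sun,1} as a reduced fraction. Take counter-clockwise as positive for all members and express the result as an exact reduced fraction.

129/527

Stage 1: N_ring = 12 + 2·22 = 56
Stage 1: 12(ω_s−ω_c) = −56(ω_r−ω_c),  ω_r=0, ω_s=1
Stage 1: 12(1−ω_c) = −56(0−ω_c)  ⇒  68ω_c = 12  ⇒  ω_c = 3/17
  ⇒ ω_c¹/ω_s¹ = 3/17
Stage 2: N_ring = 24 + 2·19 = 62
Stage 2: 24(ω_s−ω_c) = −62(ω_r−ω_c),  ω_s=0, ω_c=1
Stage 2: ω_r = 1 − (24/62)(0−1) = 43/31
  ⇒ ω_r²/ω_c² = 43/31
Coupling ω_c² = ω_c¹ ⇒ overall = 3/17 × 43/31 = 129/527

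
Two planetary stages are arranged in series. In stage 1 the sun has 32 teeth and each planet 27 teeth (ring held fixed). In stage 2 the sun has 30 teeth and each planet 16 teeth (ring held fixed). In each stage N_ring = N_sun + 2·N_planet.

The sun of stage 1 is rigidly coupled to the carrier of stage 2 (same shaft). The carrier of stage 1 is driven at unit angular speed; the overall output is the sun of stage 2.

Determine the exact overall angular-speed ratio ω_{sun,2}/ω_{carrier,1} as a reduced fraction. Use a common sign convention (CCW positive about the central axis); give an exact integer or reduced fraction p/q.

Stage 1: N_ring = 32 + 2·27 = 86
Stage 1: 32(ω_s−ω_c) = −86(ω_r−ω_c),  ω_r=0, ω_c=1
Stage 1: ω_s = 1 − (86/32)(0−1) = 59/16
  ⇒ ω_s¹/ω_c¹ = 59/16
Stage 2: N_ring = 30 + 2·16 = 62
Stage 2: 30(ω_s−ω_c) = −62(ω_r−ω_c),  ω_r=0, ω_c=1
Stage 2: ω_s = 1 − (62/30)(0−1) = 46/15
  ⇒ ω_s²/ω_c² = 46/15
Coupling ω_c² = ω_s¹ ⇒ overall = 59/16 × 46/15 = 1357/120

1357/120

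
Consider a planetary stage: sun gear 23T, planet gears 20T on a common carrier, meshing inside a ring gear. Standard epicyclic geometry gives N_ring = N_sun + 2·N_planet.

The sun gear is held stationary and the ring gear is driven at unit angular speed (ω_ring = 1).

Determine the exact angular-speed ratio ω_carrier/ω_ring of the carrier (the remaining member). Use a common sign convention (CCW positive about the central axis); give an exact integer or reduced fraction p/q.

N_ring = 23 + 2·20 = 63
23(ω_s−ω_c) = −63(ω_r−ω_c),  ω_s=0, ω_r=1
23(0−ω_c) = −63(1−ω_c)  ⇒  86ω_c = 63  ⇒  ω_c = 63/86
ω_c/ω_r = 63/86

63/86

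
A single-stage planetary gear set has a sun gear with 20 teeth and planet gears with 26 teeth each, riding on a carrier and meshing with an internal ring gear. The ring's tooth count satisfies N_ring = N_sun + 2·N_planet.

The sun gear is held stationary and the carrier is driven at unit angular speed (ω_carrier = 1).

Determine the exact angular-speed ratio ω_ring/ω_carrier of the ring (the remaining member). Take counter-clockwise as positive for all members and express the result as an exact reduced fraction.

N_ring = 20 + 2·26 = 72
20(ω_s−ω_c) = −72(ω_r−ω_c),  ω_s=0, ω_c=1
ω_r = 1 − (20/72)(0−1) = 23/18
ω_r/ω_c = 23/18

23/18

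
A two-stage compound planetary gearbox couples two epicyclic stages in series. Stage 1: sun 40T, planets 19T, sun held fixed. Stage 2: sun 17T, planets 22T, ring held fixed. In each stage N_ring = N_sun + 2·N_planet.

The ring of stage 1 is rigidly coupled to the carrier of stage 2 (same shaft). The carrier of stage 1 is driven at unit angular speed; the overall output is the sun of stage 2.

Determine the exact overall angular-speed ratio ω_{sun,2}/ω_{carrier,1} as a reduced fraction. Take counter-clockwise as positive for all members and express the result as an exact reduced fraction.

Stage 1: N_ring = 40 + 2·19 = 78
Stage 1: 40(ω_s−ω_c) = −78(ω_r−ω_c),  ω_s=0, ω_c=1
Stage 1: ω_r = 1 − (40/78)(0−1) = 59/39
  ⇒ ω_r¹/ω_c¹ = 59/39
Stage 2: N_ring = 17 + 2·22 = 61
Stage 2: 17(ω_s−ω_c) = −61(ω_r−ω_c),  ω_r=0, ω_c=1
Stage 2: ω_s = 1 − (61/17)(0−1) = 78/17
  ⇒ ω_s²/ω_c² = 78/17
Coupling ω_c² = ω_r¹ ⇒ overall = 59/39 × 78/17 = 118/17

118/17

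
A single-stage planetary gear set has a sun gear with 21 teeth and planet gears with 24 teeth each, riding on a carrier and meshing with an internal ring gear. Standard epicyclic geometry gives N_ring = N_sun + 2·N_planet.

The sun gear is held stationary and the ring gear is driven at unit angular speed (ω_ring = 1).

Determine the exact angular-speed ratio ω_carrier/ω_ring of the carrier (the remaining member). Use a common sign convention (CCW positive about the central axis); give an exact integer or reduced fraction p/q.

N_ring = 21 + 2·24 = 69
21(ω_s−ω_c) = −69(ω_r−ω_c),  ω_s=0, ω_r=1
21(0−ω_c) = −69(1−ω_c)  ⇒  90ω_c = 69  ⇒  ω_c = 23/30
ω_c/ω_r = 23/30

23/30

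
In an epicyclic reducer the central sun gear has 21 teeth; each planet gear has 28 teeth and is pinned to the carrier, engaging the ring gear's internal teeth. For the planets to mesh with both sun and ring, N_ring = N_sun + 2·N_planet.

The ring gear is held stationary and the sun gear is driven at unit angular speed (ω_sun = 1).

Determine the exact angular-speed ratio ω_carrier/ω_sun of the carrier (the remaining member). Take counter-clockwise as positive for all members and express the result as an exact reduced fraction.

N_ring = 21 + 2·28 = 77
21(ω_s−ω_c) = −77(ω_r−ω_c),  ω_r=0, ω_s=1
21(1−ω_c) = −77(0−ω_c)  ⇒  98ω_c = 21  ⇒  ω_c = 3/14
ω_c/ω_s = 3/14

3/14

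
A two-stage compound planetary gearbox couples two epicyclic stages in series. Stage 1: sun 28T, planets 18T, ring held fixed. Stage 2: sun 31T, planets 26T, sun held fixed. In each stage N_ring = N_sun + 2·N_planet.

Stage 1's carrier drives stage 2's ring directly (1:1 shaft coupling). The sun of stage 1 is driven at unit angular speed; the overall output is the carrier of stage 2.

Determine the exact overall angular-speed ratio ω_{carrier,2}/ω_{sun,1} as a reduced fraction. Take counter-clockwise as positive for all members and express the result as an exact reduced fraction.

581/2622

Stage 1: N_ring = 28 + 2·18 = 64
Stage 1: 28(ω_s−ω_c) = −64(ω_r−ω_c),  ω_r=0, ω_s=1
Stage 1: 28(1−ω_c) = −64(0−ω_c)  ⇒  92ω_c = 28  ⇒  ω_c = 7/23
  ⇒ ω_c¹/ω_s¹ = 7/23
Stage 2: N_ring = 31 + 2·26 = 83
Stage 2: 31(ω_s−ω_c) = −83(ω_r−ω_c),  ω_s=0, ω_r=1
Stage 2: 31(0−ω_c) = −83(1−ω_c)  ⇒  114ω_c = 83  ⇒  ω_c = 83/114
  ⇒ ω_c²/ω_r² = 83/114
Coupling ω_r² = ω_c¹ ⇒ overall = 7/23 × 83/114 = 581/2622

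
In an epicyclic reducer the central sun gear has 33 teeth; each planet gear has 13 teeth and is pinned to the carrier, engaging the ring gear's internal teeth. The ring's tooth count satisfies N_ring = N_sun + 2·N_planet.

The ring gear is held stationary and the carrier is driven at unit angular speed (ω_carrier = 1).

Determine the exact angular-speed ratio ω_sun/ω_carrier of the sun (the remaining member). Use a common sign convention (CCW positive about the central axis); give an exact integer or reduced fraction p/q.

92/33

N_ring = 33 + 2·13 = 59
33(ω_s−ω_c) = −59(ω_r−ω_c),  ω_r=0, ω_c=1
ω_s = 1 − (59/33)(0−1) = 92/33
ω_s/ω_c = 92/33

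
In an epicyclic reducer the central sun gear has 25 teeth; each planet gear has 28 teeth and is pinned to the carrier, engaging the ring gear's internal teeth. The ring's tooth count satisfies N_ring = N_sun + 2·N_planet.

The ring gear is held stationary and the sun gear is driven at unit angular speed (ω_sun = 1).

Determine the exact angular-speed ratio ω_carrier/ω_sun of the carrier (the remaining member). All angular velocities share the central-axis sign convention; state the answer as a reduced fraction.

25/106

N_ring = 25 + 2·28 = 81
25(ω_s−ω_c) = −81(ω_r−ω_c),  ω_r=0, ω_s=1
25(1−ω_c) = −81(0−ω_c)  ⇒  106ω_c = 25  ⇒  ω_c = 25/106
ω_c/ω_s = 25/106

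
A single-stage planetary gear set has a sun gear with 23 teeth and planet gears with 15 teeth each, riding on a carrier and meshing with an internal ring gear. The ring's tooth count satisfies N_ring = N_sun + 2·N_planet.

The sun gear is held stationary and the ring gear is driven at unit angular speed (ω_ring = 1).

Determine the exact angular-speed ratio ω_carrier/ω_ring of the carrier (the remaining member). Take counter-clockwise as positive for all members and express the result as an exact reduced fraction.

53/76

N_ring = 23 + 2·15 = 53
23(ω_s−ω_c) = −53(ω_r−ω_c),  ω_s=0, ω_r=1
23(0−ω_c) = −53(1−ω_c)  ⇒  76ω_c = 53  ⇒  ω_c = 53/76
ω_c/ω_r = 53/76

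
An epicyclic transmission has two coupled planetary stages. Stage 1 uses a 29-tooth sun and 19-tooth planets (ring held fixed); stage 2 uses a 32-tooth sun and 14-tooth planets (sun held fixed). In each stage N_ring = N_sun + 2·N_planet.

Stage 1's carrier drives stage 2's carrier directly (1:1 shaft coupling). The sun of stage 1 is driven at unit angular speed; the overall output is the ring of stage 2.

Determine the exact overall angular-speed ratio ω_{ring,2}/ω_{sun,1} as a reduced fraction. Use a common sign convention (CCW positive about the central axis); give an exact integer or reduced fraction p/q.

667/1440

Stage 1: N_ring = 29 + 2·19 = 67
Stage 1: 29(ω_s−ω_c) = −67(ω_r−ω_c),  ω_r=0, ω_s=1
Stage 1: 29(1−ω_c) = −67(0−ω_c)  ⇒  96ω_c = 29  ⇒  ω_c = 29/96
  ⇒ ω_c¹/ω_s¹ = 29/96
Stage 2: N_ring = 32 + 2·14 = 60
Stage 2: 32(ω_s−ω_c) = −60(ω_r−ω_c),  ω_s=0, ω_c=1
Stage 2: ω_r = 1 − (32/60)(0−1) = 23/15
  ⇒ ω_r²/ω_c² = 23/15
Coupling ω_c² = ω_c¹ ⇒ overall = 29/96 × 23/15 = 667/1440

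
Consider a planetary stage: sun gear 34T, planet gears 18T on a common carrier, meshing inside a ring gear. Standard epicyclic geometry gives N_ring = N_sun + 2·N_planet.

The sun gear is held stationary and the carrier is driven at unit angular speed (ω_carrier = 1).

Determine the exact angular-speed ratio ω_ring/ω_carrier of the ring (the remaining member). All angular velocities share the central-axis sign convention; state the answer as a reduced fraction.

N_ring = 34 + 2·18 = 70
34(ω_s−ω_c) = −70(ω_r−ω_c),  ω_s=0, ω_c=1
ω_r = 1 − (34/70)(0−1) = 52/35
ω_r/ω_c = 52/35

52/35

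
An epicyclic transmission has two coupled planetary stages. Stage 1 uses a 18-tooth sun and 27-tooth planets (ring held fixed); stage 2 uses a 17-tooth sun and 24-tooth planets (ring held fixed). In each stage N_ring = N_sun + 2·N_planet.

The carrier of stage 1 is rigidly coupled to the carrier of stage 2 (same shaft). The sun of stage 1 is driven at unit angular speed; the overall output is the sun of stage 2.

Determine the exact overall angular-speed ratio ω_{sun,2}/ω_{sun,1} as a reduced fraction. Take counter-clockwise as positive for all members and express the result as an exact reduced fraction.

Stage 1: N_ring = 18 + 2·27 = 72
Stage 1: 18(ω_s−ω_c) = −72(ω_r−ω_c),  ω_r=0, ω_s=1
Stage 1: 18(1−ω_c) = −72(0−ω_c)  ⇒  90ω_c = 18  ⇒  ω_c = 1/5
  ⇒ ω_c¹/ω_s¹ = 1/5
Stage 2: N_ring = 17 + 2·24 = 65
Stage 2: 17(ω_s−ω_c) = −65(ω_r−ω_c),  ω_r=0, ω_c=1
Stage 2: ω_s = 1 − (65/17)(0−1) = 82/17
  ⇒ ω_s²/ω_c² = 82/17
Coupling ω_c² = ω_c¹ ⇒ overall = 1/5 × 82/17 = 82/85

82/85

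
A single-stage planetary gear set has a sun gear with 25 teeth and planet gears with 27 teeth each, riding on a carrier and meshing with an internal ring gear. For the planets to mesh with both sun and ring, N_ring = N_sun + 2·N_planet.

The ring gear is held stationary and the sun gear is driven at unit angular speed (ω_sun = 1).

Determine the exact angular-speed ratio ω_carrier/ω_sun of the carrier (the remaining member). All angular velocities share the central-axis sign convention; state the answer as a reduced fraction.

25/104

N_ring = 25 + 2·27 = 79
25(ω_s−ω_c) = −79(ω_r−ω_c),  ω_r=0, ω_s=1
25(1−ω_c) = −79(0−ω_c)  ⇒  104ω_c = 25  ⇒  ω_c = 25/104
ω_c/ω_s = 25/104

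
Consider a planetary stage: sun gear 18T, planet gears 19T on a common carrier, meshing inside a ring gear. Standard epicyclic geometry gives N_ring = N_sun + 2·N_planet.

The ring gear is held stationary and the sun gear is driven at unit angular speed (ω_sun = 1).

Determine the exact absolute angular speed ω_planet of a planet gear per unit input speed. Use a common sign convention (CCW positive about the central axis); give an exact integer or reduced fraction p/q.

N_ring = 18 + 2·19 = 56
18(ω_s−ω_c) = −56(ω_r−ω_c),  ω_r=0, ω_s=1
18(1−ω_c) = −56(0−ω_c)  ⇒  74ω_c = 18  ⇒  ω_c = 9/37
sun–planet: 18·(1−9/37) = −19·(ω_p−ω_c)  ⇒  ω_p−ω_c = −(18/19)·(28/37) = -504/703
ω_p = 9/37 − 504/703 = -9/19

-9/19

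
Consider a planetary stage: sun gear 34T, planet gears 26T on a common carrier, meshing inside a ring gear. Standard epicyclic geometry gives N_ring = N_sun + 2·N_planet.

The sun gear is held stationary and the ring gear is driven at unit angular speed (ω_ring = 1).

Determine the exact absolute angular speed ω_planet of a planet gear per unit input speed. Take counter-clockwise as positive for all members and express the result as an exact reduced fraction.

N_ring = 34 + 2·26 = 86
34(ω_s−ω_c) = −86(ω_r−ω_c),  ω_s=0, ω_r=1
34(0−ω_c) = −86(1−ω_c)  ⇒  120ω_c = 86  ⇒  ω_c = 43/60
sun–planet: 34·(0−43/60) = −26·(ω_p−ω_c)  ⇒  ω_p−ω_c = −(34/26)·(-43/60) = 731/780
ω_p = 43/60 + 731/780 = 43/26

43/26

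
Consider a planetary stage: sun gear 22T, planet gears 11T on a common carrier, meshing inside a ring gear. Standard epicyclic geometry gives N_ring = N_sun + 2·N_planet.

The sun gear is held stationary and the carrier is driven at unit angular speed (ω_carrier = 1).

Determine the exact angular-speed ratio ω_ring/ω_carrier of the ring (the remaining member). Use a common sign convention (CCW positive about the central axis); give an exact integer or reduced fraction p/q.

3/2

N_ring = 22 + 2·11 = 44
22(ω_s−ω_c) = −44(ω_r−ω_c),  ω_s=0, ω_c=1
ω_r = 1 − (22/44)(0−1) = 3/2
ω_r/ω_c = 3/2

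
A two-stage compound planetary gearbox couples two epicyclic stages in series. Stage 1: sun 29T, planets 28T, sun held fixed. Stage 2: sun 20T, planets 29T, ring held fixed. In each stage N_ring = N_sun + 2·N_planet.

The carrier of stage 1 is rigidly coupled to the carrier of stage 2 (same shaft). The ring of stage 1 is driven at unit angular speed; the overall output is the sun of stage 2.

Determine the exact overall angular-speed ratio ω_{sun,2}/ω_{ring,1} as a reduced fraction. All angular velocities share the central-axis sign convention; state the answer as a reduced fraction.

Stage 1: N_ring = 29 + 2·28 = 85
Stage 1: 29(ω_s−ω_c) = −85(ω_r−ω_c),  ω_s=0, ω_r=1
Stage 1: 29(0−ω_c) = −85(1−ω_c)  ⇒  114ω_c = 85  ⇒  ω_c = 85/114
  ⇒ ω_c¹/ω_r¹ = 85/114
Stage 2: N_ring = 20 + 2·29 = 78
Stage 2: 20(ω_s−ω_c) = −78(ω_r−ω_c),  ω_r=0, ω_c=1
Stage 2: ω_s = 1 − (78/20)(0−1) = 49/10
  ⇒ ω_s²/ω_c² = 49/10
Coupling ω_c² = ω_c¹ ⇒ overall = 85/114 × 49/10 = 833/228

833/228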